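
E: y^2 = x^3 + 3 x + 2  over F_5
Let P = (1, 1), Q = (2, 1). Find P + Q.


P != Q, so use the chord formula.
s = (y2 - y1) / (x2 - x1) = (0) / (1) mod 5 = 0
x3 = s^2 - x1 - x2 mod 5 = 0^2 - 1 - 2 = 2
y3 = s (x1 - x3) - y1 mod 5 = 0 * (1 - 2) - 1 = 4

P + Q = (2, 4)


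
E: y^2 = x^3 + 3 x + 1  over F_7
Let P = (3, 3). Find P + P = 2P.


Doubling: s = (3 x1^2 + a) / (2 y1)
s = (3*3^2 + 3) / (2*3) mod 7 = 5
x3 = s^2 - 2 x1 mod 7 = 5^2 - 2*3 = 5
y3 = s (x1 - x3) - y1 mod 7 = 5 * (3 - 5) - 3 = 1

2P = (5, 1)


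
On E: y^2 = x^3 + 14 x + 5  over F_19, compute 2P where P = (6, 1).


k = 2 = 10_2 (binary, LSB first: 01)
Double-and-add from P = (6, 1):
  bit 0 = 0: acc unchanged = O
  bit 1 = 1: acc = O + (4, 7) = (4, 7)

2P = (4, 7)


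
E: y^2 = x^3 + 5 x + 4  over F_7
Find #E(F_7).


For each x in F_7, count y with y^2 = x^3 + 5 x + 4 mod 7:
  x = 0: RHS = 4, y in [2, 5]  -> 2 point(s)
  x = 2: RHS = 1, y in [1, 6]  -> 2 point(s)
  x = 3: RHS = 4, y in [2, 5]  -> 2 point(s)
  x = 4: RHS = 4, y in [2, 5]  -> 2 point(s)
  x = 5: RHS = 0, y in [0]  -> 1 point(s)
Affine points: 9. Add the point at infinity: total = 10.

#E(F_7) = 10


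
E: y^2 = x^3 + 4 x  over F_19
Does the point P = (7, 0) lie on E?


Check whether y^2 = x^3 + 4 x + 0 (mod 19) for (x, y) = (7, 0).
LHS: y^2 = 0^2 mod 19 = 0
RHS: x^3 + 4 x + 0 = 7^3 + 4*7 + 0 mod 19 = 10
LHS != RHS

No, not on the curve


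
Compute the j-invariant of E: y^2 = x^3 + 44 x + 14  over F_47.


Delta = -16(4 a^3 + 27 b^2) mod 47 = 11
-1728 * (4 a)^3 = -1728 * (4*44)^3 mod 47 = 27
j = 27 * 11^(-1) mod 47 = 11

j = 11 (mod 47)


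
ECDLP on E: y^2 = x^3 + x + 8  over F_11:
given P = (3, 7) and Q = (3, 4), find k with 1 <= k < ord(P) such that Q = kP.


Enumerate multiples of P until we hit Q = (3, 4):
  1P = (3, 7)
  2P = (9, 3)
  3P = (8, 0)
  4P = (9, 8)
  5P = (3, 4)
Match found at i = 5.

k = 5


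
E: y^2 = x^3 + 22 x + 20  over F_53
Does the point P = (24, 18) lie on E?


Check whether y^2 = x^3 + 22 x + 20 (mod 53) for (x, y) = (24, 18).
LHS: y^2 = 18^2 mod 53 = 6
RHS: x^3 + 22 x + 20 = 24^3 + 22*24 + 20 mod 53 = 9
LHS != RHS

No, not on the curve


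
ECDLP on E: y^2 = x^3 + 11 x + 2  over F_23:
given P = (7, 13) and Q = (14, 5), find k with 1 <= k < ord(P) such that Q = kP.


Enumerate multiples of P until we hit Q = (14, 5):
  1P = (7, 13)
  2P = (10, 13)
  3P = (6, 10)
  4P = (19, 20)
  5P = (9, 5)
  6P = (0, 5)
  7P = (22, 6)
  8P = (21, 15)
  9P = (3, 4)
  10P = (8, 2)
  11P = (14, 18)
  12P = (18, 12)
  13P = (2, 20)
  14P = (4, 15)
  15P = (15, 0)
  16P = (4, 8)
  17P = (2, 3)
  18P = (18, 11)
  19P = (14, 5)
Match found at i = 19.

k = 19


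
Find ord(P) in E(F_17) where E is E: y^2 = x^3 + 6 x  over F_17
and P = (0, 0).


Compute successive multiples of P until we hit O:
  1P = (0, 0)
  2P = O

ord(P) = 2


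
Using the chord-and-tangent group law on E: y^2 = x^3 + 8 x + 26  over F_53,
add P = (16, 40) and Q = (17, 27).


P != Q, so use the chord formula.
s = (y2 - y1) / (x2 - x1) = (40) / (1) mod 53 = 40
x3 = s^2 - x1 - x2 mod 53 = 40^2 - 16 - 17 = 30
y3 = s (x1 - x3) - y1 mod 53 = 40 * (16 - 30) - 40 = 36

P + Q = (30, 36)


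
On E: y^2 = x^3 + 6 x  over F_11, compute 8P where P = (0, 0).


k = 8 = 1000_2 (binary, LSB first: 0001)
Double-and-add from P = (0, 0):
  bit 0 = 0: acc unchanged = O
  bit 1 = 0: acc unchanged = O
  bit 2 = 0: acc unchanged = O
  bit 3 = 1: acc = O + O = O

8P = O


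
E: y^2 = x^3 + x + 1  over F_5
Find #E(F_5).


For each x in F_5, count y with y^2 = x^3 + 1 x + 1 mod 5:
  x = 0: RHS = 1, y in [1, 4]  -> 2 point(s)
  x = 2: RHS = 1, y in [1, 4]  -> 2 point(s)
  x = 3: RHS = 1, y in [1, 4]  -> 2 point(s)
  x = 4: RHS = 4, y in [2, 3]  -> 2 point(s)
Affine points: 8. Add the point at infinity: total = 9.

#E(F_5) = 9


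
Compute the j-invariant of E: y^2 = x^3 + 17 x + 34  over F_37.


Delta = -16(4 a^3 + 27 b^2) mod 37 = 28
-1728 * (4 a)^3 = -1728 * (4*17)^3 mod 37 = 29
j = 29 * 28^(-1) mod 37 = 5

j = 5 (mod 37)


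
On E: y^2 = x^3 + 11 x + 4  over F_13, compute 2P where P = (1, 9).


Doubling: s = (3 x1^2 + a) / (2 y1)
s = (3*1^2 + 11) / (2*9) mod 13 = 8
x3 = s^2 - 2 x1 mod 13 = 8^2 - 2*1 = 10
y3 = s (x1 - x3) - y1 mod 13 = 8 * (1 - 10) - 9 = 10

2P = (10, 10)


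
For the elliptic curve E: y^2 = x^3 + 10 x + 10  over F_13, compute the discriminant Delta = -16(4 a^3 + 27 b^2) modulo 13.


4 a^3 + 27 b^2 = 4*10^3 + 27*10^2 = 4000 + 2700 = 6700
Delta = -16 * (6700) = -107200
Delta mod 13 = 11

Delta = 11 (mod 13)


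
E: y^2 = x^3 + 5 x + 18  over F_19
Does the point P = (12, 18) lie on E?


Check whether y^2 = x^3 + 5 x + 18 (mod 19) for (x, y) = (12, 18).
LHS: y^2 = 18^2 mod 19 = 1
RHS: x^3 + 5 x + 18 = 12^3 + 5*12 + 18 mod 19 = 1
LHS = RHS

Yes, on the curve


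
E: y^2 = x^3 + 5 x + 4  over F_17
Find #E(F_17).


For each x in F_17, count y with y^2 = x^3 + 5 x + 4 mod 17:
  x = 0: RHS = 4, y in [2, 15]  -> 2 point(s)
  x = 5: RHS = 1, y in [1, 16]  -> 2 point(s)
  x = 7: RHS = 8, y in [5, 12]  -> 2 point(s)
  x = 9: RHS = 13, y in [8, 9]  -> 2 point(s)
  x = 10: RHS = 0, y in [0]  -> 1 point(s)
  x = 11: RHS = 13, y in [8, 9]  -> 2 point(s)
  x = 14: RHS = 13, y in [8, 9]  -> 2 point(s)
  x = 16: RHS = 15, y in [7, 10]  -> 2 point(s)
Affine points: 15. Add the point at infinity: total = 16.

#E(F_17) = 16


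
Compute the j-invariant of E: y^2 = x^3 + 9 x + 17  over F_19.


Delta = -16(4 a^3 + 27 b^2) mod 19 = 9
-1728 * (4 a)^3 = -1728 * (4*9)^3 mod 19 = 11
j = 11 * 9^(-1) mod 19 = 16

j = 16 (mod 19)


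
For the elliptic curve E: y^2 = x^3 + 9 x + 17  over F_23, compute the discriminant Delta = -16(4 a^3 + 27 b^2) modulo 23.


4 a^3 + 27 b^2 = 4*9^3 + 27*17^2 = 2916 + 7803 = 10719
Delta = -16 * (10719) = -171504
Delta mod 23 = 7

Delta = 7 (mod 23)


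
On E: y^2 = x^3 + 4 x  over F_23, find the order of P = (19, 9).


Compute successive multiples of P until we hit O:
  1P = (19, 9)
  2P = (3, 4)
  3P = (17, 6)
  4P = (18, 4)
  5P = (11, 8)
  6P = (2, 19)
  7P = (15, 13)
  8P = (13, 8)
  ... (continuing to 24P)
  24P = O

ord(P) = 24


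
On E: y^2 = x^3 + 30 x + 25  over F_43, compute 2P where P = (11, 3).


Doubling: s = (3 x1^2 + a) / (2 y1)
s = (3*11^2 + 30) / (2*3) mod 43 = 1
x3 = s^2 - 2 x1 mod 43 = 1^2 - 2*11 = 22
y3 = s (x1 - x3) - y1 mod 43 = 1 * (11 - 22) - 3 = 29

2P = (22, 29)


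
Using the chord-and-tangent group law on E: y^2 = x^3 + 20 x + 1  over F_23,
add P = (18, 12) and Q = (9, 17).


P != Q, so use the chord formula.
s = (y2 - y1) / (x2 - x1) = (5) / (14) mod 23 = 2
x3 = s^2 - x1 - x2 mod 23 = 2^2 - 18 - 9 = 0
y3 = s (x1 - x3) - y1 mod 23 = 2 * (18 - 0) - 12 = 1

P + Q = (0, 1)


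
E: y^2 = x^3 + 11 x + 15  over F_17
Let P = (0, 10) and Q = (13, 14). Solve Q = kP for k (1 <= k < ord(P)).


Enumerate multiples of P until we hit Q = (13, 14):
  1P = (0, 10)
  2P = (4, 15)
  3P = (5, 5)
  4P = (13, 3)
  5P = (6, 5)
  6P = (15, 11)
  7P = (15, 6)
  8P = (6, 12)
  9P = (13, 14)
Match found at i = 9.

k = 9


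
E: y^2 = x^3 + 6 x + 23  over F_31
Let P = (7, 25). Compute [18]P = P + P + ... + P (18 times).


k = 18 = 10010_2 (binary, LSB first: 01001)
Double-and-add from P = (7, 25):
  bit 0 = 0: acc unchanged = O
  bit 1 = 1: acc = O + (11, 26) = (11, 26)
  bit 2 = 0: acc unchanged = (11, 26)
  bit 3 = 0: acc unchanged = (11, 26)
  bit 4 = 1: acc = (11, 26) + (25, 9) = (27, 20)

18P = (27, 20)


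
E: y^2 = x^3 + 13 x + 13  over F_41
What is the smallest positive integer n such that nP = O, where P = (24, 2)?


Compute successive multiples of P until we hit O:
  1P = (24, 2)
  2P = (13, 40)
  3P = (20, 14)
  4P = (6, 26)
  5P = (31, 21)
  6P = (26, 16)
  7P = (40, 9)
  8P = (27, 30)
  ... (continuing to 17P)
  17P = O

ord(P) = 17


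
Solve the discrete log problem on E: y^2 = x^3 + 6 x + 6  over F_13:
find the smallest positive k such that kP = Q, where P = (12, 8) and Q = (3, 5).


Enumerate multiples of P until we hit Q = (3, 5):
  1P = (12, 8)
  2P = (11, 8)
  3P = (3, 5)
Match found at i = 3.

k = 3


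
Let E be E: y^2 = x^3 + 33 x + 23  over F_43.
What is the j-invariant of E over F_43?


Delta = -16(4 a^3 + 27 b^2) mod 43 = 33
-1728 * (4 a)^3 = -1728 * (4*33)^3 mod 43 = 42
j = 42 * 33^(-1) mod 43 = 13

j = 13 (mod 43)


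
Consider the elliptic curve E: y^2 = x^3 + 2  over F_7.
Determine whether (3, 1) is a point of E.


Check whether y^2 = x^3 + 0 x + 2 (mod 7) for (x, y) = (3, 1).
LHS: y^2 = 1^2 mod 7 = 1
RHS: x^3 + 0 x + 2 = 3^3 + 0*3 + 2 mod 7 = 1
LHS = RHS

Yes, on the curve


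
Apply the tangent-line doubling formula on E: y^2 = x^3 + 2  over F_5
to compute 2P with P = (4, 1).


Doubling: s = (3 x1^2 + a) / (2 y1)
s = (3*4^2 + 0) / (2*1) mod 5 = 4
x3 = s^2 - 2 x1 mod 5 = 4^2 - 2*4 = 3
y3 = s (x1 - x3) - y1 mod 5 = 4 * (4 - 3) - 1 = 3

2P = (3, 3)


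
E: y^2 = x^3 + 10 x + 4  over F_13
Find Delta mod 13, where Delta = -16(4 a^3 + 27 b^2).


4 a^3 + 27 b^2 = 4*10^3 + 27*4^2 = 4000 + 432 = 4432
Delta = -16 * (4432) = -70912
Delta mod 13 = 3

Delta = 3 (mod 13)


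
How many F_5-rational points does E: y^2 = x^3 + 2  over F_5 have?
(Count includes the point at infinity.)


For each x in F_5, count y with y^2 = x^3 + 0 x + 2 mod 5:
  x = 2: RHS = 0, y in [0]  -> 1 point(s)
  x = 3: RHS = 4, y in [2, 3]  -> 2 point(s)
  x = 4: RHS = 1, y in [1, 4]  -> 2 point(s)
Affine points: 5. Add the point at infinity: total = 6.

#E(F_5) = 6


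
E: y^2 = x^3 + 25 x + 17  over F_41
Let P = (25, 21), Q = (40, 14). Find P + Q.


P != Q, so use the chord formula.
s = (y2 - y1) / (x2 - x1) = (34) / (15) mod 41 = 5
x3 = s^2 - x1 - x2 mod 41 = 5^2 - 25 - 40 = 1
y3 = s (x1 - x3) - y1 mod 41 = 5 * (25 - 1) - 21 = 17

P + Q = (1, 17)


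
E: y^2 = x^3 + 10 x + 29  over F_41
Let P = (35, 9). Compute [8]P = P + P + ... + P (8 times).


k = 8 = 1000_2 (binary, LSB first: 0001)
Double-and-add from P = (35, 9):
  bit 0 = 0: acc unchanged = O
  bit 1 = 0: acc unchanged = O
  bit 2 = 0: acc unchanged = O
  bit 3 = 1: acc = O + (40, 10) = (40, 10)

8P = (40, 10)


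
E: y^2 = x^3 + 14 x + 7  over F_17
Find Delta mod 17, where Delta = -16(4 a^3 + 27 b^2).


4 a^3 + 27 b^2 = 4*14^3 + 27*7^2 = 10976 + 1323 = 12299
Delta = -16 * (12299) = -196784
Delta mod 17 = 8

Delta = 8 (mod 17)


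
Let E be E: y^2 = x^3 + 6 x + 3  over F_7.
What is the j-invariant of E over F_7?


Delta = -16(4 a^3 + 27 b^2) mod 7 = 5
-1728 * (4 a)^3 = -1728 * (4*6)^3 mod 7 = 6
j = 6 * 5^(-1) mod 7 = 4

j = 4 (mod 7)


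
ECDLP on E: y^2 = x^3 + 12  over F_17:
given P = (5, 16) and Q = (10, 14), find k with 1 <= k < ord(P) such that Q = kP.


Enumerate multiples of P until we hit Q = (10, 14):
  1P = (5, 16)
  2P = (15, 2)
  3P = (1, 9)
  4P = (13, 4)
  5P = (14, 6)
  6P = (7, 7)
  7P = (4, 5)
  8P = (10, 14)
Match found at i = 8.

k = 8


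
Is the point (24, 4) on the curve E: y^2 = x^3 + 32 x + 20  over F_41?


Check whether y^2 = x^3 + 32 x + 20 (mod 41) for (x, y) = (24, 4).
LHS: y^2 = 4^2 mod 41 = 16
RHS: x^3 + 32 x + 20 = 24^3 + 32*24 + 20 mod 41 = 16
LHS = RHS

Yes, on the curve


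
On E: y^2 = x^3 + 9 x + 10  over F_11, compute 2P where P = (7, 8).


Doubling: s = (3 x1^2 + a) / (2 y1)
s = (3*7^2 + 9) / (2*8) mod 11 = 7
x3 = s^2 - 2 x1 mod 11 = 7^2 - 2*7 = 2
y3 = s (x1 - x3) - y1 mod 11 = 7 * (7 - 2) - 8 = 5

2P = (2, 5)


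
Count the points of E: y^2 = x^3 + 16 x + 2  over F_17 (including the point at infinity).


For each x in F_17, count y with y^2 = x^3 + 16 x + 2 mod 17:
  x = 0: RHS = 2, y in [6, 11]  -> 2 point(s)
  x = 1: RHS = 2, y in [6, 11]  -> 2 point(s)
  x = 2: RHS = 8, y in [5, 12]  -> 2 point(s)
  x = 3: RHS = 9, y in [3, 14]  -> 2 point(s)
  x = 6: RHS = 8, y in [5, 12]  -> 2 point(s)
  x = 7: RHS = 15, y in [7, 10]  -> 2 point(s)
  x = 8: RHS = 13, y in [8, 9]  -> 2 point(s)
  x = 9: RHS = 8, y in [5, 12]  -> 2 point(s)
  x = 11: RHS = 13, y in [8, 9]  -> 2 point(s)
  x = 12: RHS = 1, y in [1, 16]  -> 2 point(s)
  x = 15: RHS = 13, y in [8, 9]  -> 2 point(s)
  x = 16: RHS = 2, y in [6, 11]  -> 2 point(s)
Affine points: 24. Add the point at infinity: total = 25.

#E(F_17) = 25


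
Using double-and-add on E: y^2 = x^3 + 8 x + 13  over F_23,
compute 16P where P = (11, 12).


k = 16 = 10000_2 (binary, LSB first: 00001)
Double-and-add from P = (11, 12):
  bit 0 = 0: acc unchanged = O
  bit 1 = 0: acc unchanged = O
  bit 2 = 0: acc unchanged = O
  bit 3 = 0: acc unchanged = O
  bit 4 = 1: acc = O + (3, 15) = (3, 15)

16P = (3, 15)


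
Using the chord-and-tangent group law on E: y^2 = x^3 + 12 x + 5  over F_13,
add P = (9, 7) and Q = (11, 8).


P != Q, so use the chord formula.
s = (y2 - y1) / (x2 - x1) = (1) / (2) mod 13 = 7
x3 = s^2 - x1 - x2 mod 13 = 7^2 - 9 - 11 = 3
y3 = s (x1 - x3) - y1 mod 13 = 7 * (9 - 3) - 7 = 9

P + Q = (3, 9)


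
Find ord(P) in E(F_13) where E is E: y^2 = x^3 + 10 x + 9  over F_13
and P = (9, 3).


Compute successive multiples of P until we hit O:
  1P = (9, 3)
  2P = (9, 10)
  3P = O

ord(P) = 3


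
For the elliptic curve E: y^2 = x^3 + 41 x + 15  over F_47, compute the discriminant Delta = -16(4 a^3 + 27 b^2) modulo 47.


4 a^3 + 27 b^2 = 4*41^3 + 27*15^2 = 275684 + 6075 = 281759
Delta = -16 * (281759) = -4508144
Delta mod 47 = 2

Delta = 2 (mod 47)


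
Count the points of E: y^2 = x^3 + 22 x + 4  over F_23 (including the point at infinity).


For each x in F_23, count y with y^2 = x^3 + 22 x + 4 mod 23:
  x = 0: RHS = 4, y in [2, 21]  -> 2 point(s)
  x = 1: RHS = 4, y in [2, 21]  -> 2 point(s)
  x = 4: RHS = 18, y in [8, 15]  -> 2 point(s)
  x = 5: RHS = 9, y in [3, 20]  -> 2 point(s)
  x = 7: RHS = 18, y in [8, 15]  -> 2 point(s)
  x = 8: RHS = 2, y in [5, 18]  -> 2 point(s)
  x = 11: RHS = 13, y in [6, 17]  -> 2 point(s)
  x = 12: RHS = 18, y in [8, 15]  -> 2 point(s)
  x = 13: RHS = 3, y in [7, 16]  -> 2 point(s)
  x = 15: RHS = 6, y in [11, 12]  -> 2 point(s)
  x = 16: RHS = 13, y in [6, 17]  -> 2 point(s)
  x = 17: RHS = 1, y in [1, 22]  -> 2 point(s)
  x = 19: RHS = 13, y in [6, 17]  -> 2 point(s)
  x = 20: RHS = 3, y in [7, 16]  -> 2 point(s)
  x = 22: RHS = 4, y in [2, 21]  -> 2 point(s)
Affine points: 30. Add the point at infinity: total = 31.

#E(F_23) = 31


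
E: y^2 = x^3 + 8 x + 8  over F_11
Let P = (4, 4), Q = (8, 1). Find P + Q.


P != Q, so use the chord formula.
s = (y2 - y1) / (x2 - x1) = (8) / (4) mod 11 = 2
x3 = s^2 - x1 - x2 mod 11 = 2^2 - 4 - 8 = 3
y3 = s (x1 - x3) - y1 mod 11 = 2 * (4 - 3) - 4 = 9

P + Q = (3, 9)


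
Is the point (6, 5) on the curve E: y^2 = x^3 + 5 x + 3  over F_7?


Check whether y^2 = x^3 + 5 x + 3 (mod 7) for (x, y) = (6, 5).
LHS: y^2 = 5^2 mod 7 = 4
RHS: x^3 + 5 x + 3 = 6^3 + 5*6 + 3 mod 7 = 4
LHS = RHS

Yes, on the curve


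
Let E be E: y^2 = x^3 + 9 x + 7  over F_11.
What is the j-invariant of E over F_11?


Delta = -16(4 a^3 + 27 b^2) mod 11 = 2
-1728 * (4 a)^3 = -1728 * (4*9)^3 mod 11 = 6
j = 6 * 2^(-1) mod 11 = 3

j = 3 (mod 11)


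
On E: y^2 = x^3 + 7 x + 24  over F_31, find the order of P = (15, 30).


Compute successive multiples of P until we hit O:
  1P = (15, 30)
  2P = (1, 1)
  3P = (3, 17)
  4P = (23, 13)
  5P = (29, 23)
  6P = (26, 22)
  7P = (10, 3)
  8P = (24, 2)
  ... (continuing to 41P)
  41P = O

ord(P) = 41


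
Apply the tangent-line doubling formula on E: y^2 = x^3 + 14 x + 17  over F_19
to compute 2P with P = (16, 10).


Doubling: s = (3 x1^2 + a) / (2 y1)
s = (3*16^2 + 14) / (2*10) mod 19 = 3
x3 = s^2 - 2 x1 mod 19 = 3^2 - 2*16 = 15
y3 = s (x1 - x3) - y1 mod 19 = 3 * (16 - 15) - 10 = 12

2P = (15, 12)


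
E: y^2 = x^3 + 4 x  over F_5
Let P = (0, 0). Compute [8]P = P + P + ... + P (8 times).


k = 8 = 1000_2 (binary, LSB first: 0001)
Double-and-add from P = (0, 0):
  bit 0 = 0: acc unchanged = O
  bit 1 = 0: acc unchanged = O
  bit 2 = 0: acc unchanged = O
  bit 3 = 1: acc = O + O = O

8P = O


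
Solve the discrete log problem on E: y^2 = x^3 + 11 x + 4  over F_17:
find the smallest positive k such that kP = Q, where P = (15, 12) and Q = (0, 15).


Enumerate multiples of P until we hit Q = (0, 15):
  1P = (15, 12)
  2P = (3, 8)
  3P = (1, 4)
  4P = (10, 3)
  5P = (0, 15)
Match found at i = 5.

k = 5


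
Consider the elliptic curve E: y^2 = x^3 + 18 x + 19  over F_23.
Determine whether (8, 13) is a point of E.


Check whether y^2 = x^3 + 18 x + 19 (mod 23) for (x, y) = (8, 13).
LHS: y^2 = 13^2 mod 23 = 8
RHS: x^3 + 18 x + 19 = 8^3 + 18*8 + 19 mod 23 = 8
LHS = RHS

Yes, on the curve


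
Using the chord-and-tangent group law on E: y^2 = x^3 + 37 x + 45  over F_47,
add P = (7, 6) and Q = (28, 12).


P != Q, so use the chord formula.
s = (y2 - y1) / (x2 - x1) = (6) / (21) mod 47 = 7
x3 = s^2 - x1 - x2 mod 47 = 7^2 - 7 - 28 = 14
y3 = s (x1 - x3) - y1 mod 47 = 7 * (7 - 14) - 6 = 39

P + Q = (14, 39)


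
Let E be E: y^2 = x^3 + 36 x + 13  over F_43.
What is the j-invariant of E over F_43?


Delta = -16(4 a^3 + 27 b^2) mod 43 = 28
-1728 * (4 a)^3 = -1728 * (4*36)^3 mod 43 = 4
j = 4 * 28^(-1) mod 43 = 37

j = 37 (mod 43)


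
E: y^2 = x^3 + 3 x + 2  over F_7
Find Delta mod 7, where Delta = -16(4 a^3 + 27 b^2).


4 a^3 + 27 b^2 = 4*3^3 + 27*2^2 = 108 + 108 = 216
Delta = -16 * (216) = -3456
Delta mod 7 = 2

Delta = 2 (mod 7)


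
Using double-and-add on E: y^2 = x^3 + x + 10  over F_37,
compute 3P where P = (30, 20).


k = 3 = 11_2 (binary, LSB first: 11)
Double-and-add from P = (30, 20):
  bit 0 = 1: acc = O + (30, 20) = (30, 20)
  bit 1 = 1: acc = (30, 20) + (14, 17) = (27, 6)

3P = (27, 6)


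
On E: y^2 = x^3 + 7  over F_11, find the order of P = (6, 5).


Compute successive multiples of P until we hit O:
  1P = (6, 5)
  2P = (3, 1)
  3P = (5, 0)
  4P = (3, 10)
  5P = (6, 6)
  6P = O

ord(P) = 6


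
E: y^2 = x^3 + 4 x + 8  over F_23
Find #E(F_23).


For each x in F_23, count y with y^2 = x^3 + 4 x + 8 mod 23:
  x = 0: RHS = 8, y in [10, 13]  -> 2 point(s)
  x = 1: RHS = 13, y in [6, 17]  -> 2 point(s)
  x = 2: RHS = 1, y in [1, 22]  -> 2 point(s)
  x = 3: RHS = 1, y in [1, 22]  -> 2 point(s)
  x = 6: RHS = 18, y in [8, 15]  -> 2 point(s)
  x = 8: RHS = 0, y in [0]  -> 1 point(s)
  x = 10: RHS = 13, y in [6, 17]  -> 2 point(s)
  x = 11: RHS = 3, y in [7, 16]  -> 2 point(s)
  x = 12: RHS = 13, y in [6, 17]  -> 2 point(s)
  x = 13: RHS = 3, y in [7, 16]  -> 2 point(s)
  x = 14: RHS = 2, y in [5, 18]  -> 2 point(s)
  x = 15: RHS = 16, y in [4, 19]  -> 2 point(s)
  x = 18: RHS = 1, y in [1, 22]  -> 2 point(s)
  x = 22: RHS = 3, y in [7, 16]  -> 2 point(s)
Affine points: 27. Add the point at infinity: total = 28.

#E(F_23) = 28


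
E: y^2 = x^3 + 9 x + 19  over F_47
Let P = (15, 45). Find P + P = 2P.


Doubling: s = (3 x1^2 + a) / (2 y1)
s = (3*15^2 + 9) / (2*45) mod 47 = 17
x3 = s^2 - 2 x1 mod 47 = 17^2 - 2*15 = 24
y3 = s (x1 - x3) - y1 mod 47 = 17 * (15 - 24) - 45 = 37

2P = (24, 37)


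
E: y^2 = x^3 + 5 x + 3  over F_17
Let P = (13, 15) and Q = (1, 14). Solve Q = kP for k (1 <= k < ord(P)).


Enumerate multiples of P until we hit Q = (1, 14):
  1P = (13, 15)
  2P = (4, 6)
  3P = (1, 14)
Match found at i = 3.

k = 3


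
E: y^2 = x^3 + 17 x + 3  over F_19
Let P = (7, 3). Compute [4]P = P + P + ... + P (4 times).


k = 4 = 100_2 (binary, LSB first: 001)
Double-and-add from P = (7, 3):
  bit 0 = 0: acc unchanged = O
  bit 1 = 0: acc unchanged = O
  bit 2 = 1: acc = O + (7, 16) = (7, 16)

4P = (7, 16)


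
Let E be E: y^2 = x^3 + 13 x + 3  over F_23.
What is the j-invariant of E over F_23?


Delta = -16(4 a^3 + 27 b^2) mod 23 = 13
-1728 * (4 a)^3 = -1728 * (4*13)^3 mod 23 = 19
j = 19 * 13^(-1) mod 23 = 5

j = 5 (mod 23)


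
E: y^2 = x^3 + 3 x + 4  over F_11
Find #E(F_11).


For each x in F_11, count y with y^2 = x^3 + 3 x + 4 mod 11:
  x = 0: RHS = 4, y in [2, 9]  -> 2 point(s)
  x = 4: RHS = 3, y in [5, 6]  -> 2 point(s)
  x = 5: RHS = 1, y in [1, 10]  -> 2 point(s)
  x = 7: RHS = 5, y in [4, 7]  -> 2 point(s)
  x = 8: RHS = 1, y in [1, 10]  -> 2 point(s)
  x = 9: RHS = 1, y in [1, 10]  -> 2 point(s)
  x = 10: RHS = 0, y in [0]  -> 1 point(s)
Affine points: 13. Add the point at infinity: total = 14.

#E(F_11) = 14


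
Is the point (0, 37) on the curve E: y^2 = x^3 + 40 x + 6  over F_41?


Check whether y^2 = x^3 + 40 x + 6 (mod 41) for (x, y) = (0, 37).
LHS: y^2 = 37^2 mod 41 = 16
RHS: x^3 + 40 x + 6 = 0^3 + 40*0 + 6 mod 41 = 6
LHS != RHS

No, not on the curve


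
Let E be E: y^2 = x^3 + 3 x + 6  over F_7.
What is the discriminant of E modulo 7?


4 a^3 + 27 b^2 = 4*3^3 + 27*6^2 = 108 + 972 = 1080
Delta = -16 * (1080) = -17280
Delta mod 7 = 3

Delta = 3 (mod 7)


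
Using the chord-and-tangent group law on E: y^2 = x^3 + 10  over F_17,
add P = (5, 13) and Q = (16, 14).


P != Q, so use the chord formula.
s = (y2 - y1) / (x2 - x1) = (1) / (11) mod 17 = 14
x3 = s^2 - x1 - x2 mod 17 = 14^2 - 5 - 16 = 5
y3 = s (x1 - x3) - y1 mod 17 = 14 * (5 - 5) - 13 = 4

P + Q = (5, 4)


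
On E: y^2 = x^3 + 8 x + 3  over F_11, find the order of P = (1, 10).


Compute successive multiples of P until we hit O:
  1P = (1, 10)
  2P = (9, 1)
  3P = (10, 7)
  4P = (5, 6)
  5P = (6, 6)
  6P = (2, 4)
  7P = (0, 6)
  8P = (4, 0)
  ... (continuing to 16P)
  16P = O

ord(P) = 16


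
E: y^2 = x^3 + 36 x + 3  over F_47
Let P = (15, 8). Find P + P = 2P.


Doubling: s = (3 x1^2 + a) / (2 y1)
s = (3*15^2 + 36) / (2*8) mod 47 = 18
x3 = s^2 - 2 x1 mod 47 = 18^2 - 2*15 = 12
y3 = s (x1 - x3) - y1 mod 47 = 18 * (15 - 12) - 8 = 46

2P = (12, 46)


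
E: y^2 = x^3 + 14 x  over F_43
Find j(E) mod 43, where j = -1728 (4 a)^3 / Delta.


Delta = -16(4 a^3 + 27 b^2) mod 43 = 39
-1728 * (4 a)^3 = -1728 * (4*14)^3 mod 43 = 11
j = 11 * 39^(-1) mod 43 = 8

j = 8 (mod 43)


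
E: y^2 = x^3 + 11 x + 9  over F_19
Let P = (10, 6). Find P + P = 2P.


Doubling: s = (3 x1^2 + a) / (2 y1)
s = (3*10^2 + 11) / (2*6) mod 19 = 18
x3 = s^2 - 2 x1 mod 19 = 18^2 - 2*10 = 0
y3 = s (x1 - x3) - y1 mod 19 = 18 * (10 - 0) - 6 = 3

2P = (0, 3)


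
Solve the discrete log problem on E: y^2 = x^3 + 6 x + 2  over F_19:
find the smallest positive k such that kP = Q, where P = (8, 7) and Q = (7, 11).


Enumerate multiples of P until we hit Q = (7, 11):
  1P = (8, 7)
  2P = (1, 16)
  3P = (7, 8)
  4P = (5, 9)
  5P = (17, 18)
  6P = (3, 16)
  7P = (12, 4)
  8P = (15, 3)
  9P = (13, 4)
  10P = (9, 5)
  11P = (6, 8)
  12P = (10, 13)
  13P = (10, 6)
  14P = (6, 11)
  15P = (9, 14)
  16P = (13, 15)
  17P = (15, 16)
  18P = (12, 15)
  19P = (3, 3)
  20P = (17, 1)
  21P = (5, 10)
  22P = (7, 11)
Match found at i = 22.

k = 22


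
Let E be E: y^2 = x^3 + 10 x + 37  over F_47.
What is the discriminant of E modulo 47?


4 a^3 + 27 b^2 = 4*10^3 + 27*37^2 = 4000 + 36963 = 40963
Delta = -16 * (40963) = -655408
Delta mod 47 = 7

Delta = 7 (mod 47)


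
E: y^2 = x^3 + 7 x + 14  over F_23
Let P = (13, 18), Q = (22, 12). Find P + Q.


P != Q, so use the chord formula.
s = (y2 - y1) / (x2 - x1) = (17) / (9) mod 23 = 7
x3 = s^2 - x1 - x2 mod 23 = 7^2 - 13 - 22 = 14
y3 = s (x1 - x3) - y1 mod 23 = 7 * (13 - 14) - 18 = 21

P + Q = (14, 21)


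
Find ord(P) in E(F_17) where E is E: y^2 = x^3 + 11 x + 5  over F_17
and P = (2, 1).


Compute successive multiples of P until we hit O:
  1P = (2, 1)
  2P = (5, 7)
  3P = (14, 9)
  4P = (9, 0)
  5P = (14, 8)
  6P = (5, 10)
  7P = (2, 16)
  8P = O

ord(P) = 8


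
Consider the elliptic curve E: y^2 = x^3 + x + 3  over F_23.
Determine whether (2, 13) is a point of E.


Check whether y^2 = x^3 + 1 x + 3 (mod 23) for (x, y) = (2, 13).
LHS: y^2 = 13^2 mod 23 = 8
RHS: x^3 + 1 x + 3 = 2^3 + 1*2 + 3 mod 23 = 13
LHS != RHS

No, not on the curve


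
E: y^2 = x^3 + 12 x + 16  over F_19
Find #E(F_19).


For each x in F_19, count y with y^2 = x^3 + 12 x + 16 mod 19:
  x = 0: RHS = 16, y in [4, 15]  -> 2 point(s)
  x = 5: RHS = 11, y in [7, 12]  -> 2 point(s)
  x = 6: RHS = 0, y in [0]  -> 1 point(s)
  x = 7: RHS = 6, y in [5, 14]  -> 2 point(s)
  x = 8: RHS = 16, y in [4, 15]  -> 2 point(s)
  x = 9: RHS = 17, y in [6, 13]  -> 2 point(s)
  x = 11: RHS = 16, y in [4, 15]  -> 2 point(s)
  x = 12: RHS = 7, y in [8, 11]  -> 2 point(s)
Affine points: 15. Add the point at infinity: total = 16.

#E(F_19) = 16


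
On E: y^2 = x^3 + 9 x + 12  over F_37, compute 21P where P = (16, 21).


k = 21 = 10101_2 (binary, LSB first: 10101)
Double-and-add from P = (16, 21):
  bit 0 = 1: acc = O + (16, 21) = (16, 21)
  bit 1 = 0: acc unchanged = (16, 21)
  bit 2 = 1: acc = (16, 21) + (31, 36) = (28, 4)
  bit 3 = 0: acc unchanged = (28, 4)
  bit 4 = 1: acc = (28, 4) + (32, 29) = (23, 18)

21P = (23, 18)


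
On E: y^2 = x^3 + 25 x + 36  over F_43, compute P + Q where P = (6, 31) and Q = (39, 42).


P != Q, so use the chord formula.
s = (y2 - y1) / (x2 - x1) = (11) / (33) mod 43 = 29
x3 = s^2 - x1 - x2 mod 43 = 29^2 - 6 - 39 = 22
y3 = s (x1 - x3) - y1 mod 43 = 29 * (6 - 22) - 31 = 21

P + Q = (22, 21)


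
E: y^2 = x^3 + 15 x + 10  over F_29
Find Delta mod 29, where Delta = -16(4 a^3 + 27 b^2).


4 a^3 + 27 b^2 = 4*15^3 + 27*10^2 = 13500 + 2700 = 16200
Delta = -16 * (16200) = -259200
Delta mod 29 = 2

Delta = 2 (mod 29)


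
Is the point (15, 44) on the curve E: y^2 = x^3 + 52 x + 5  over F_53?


Check whether y^2 = x^3 + 52 x + 5 (mod 53) for (x, y) = (15, 44).
LHS: y^2 = 44^2 mod 53 = 28
RHS: x^3 + 52 x + 5 = 15^3 + 52*15 + 5 mod 53 = 26
LHS != RHS

No, not on the curve


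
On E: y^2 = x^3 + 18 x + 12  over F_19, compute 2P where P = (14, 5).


Doubling: s = (3 x1^2 + a) / (2 y1)
s = (3*14^2 + 18) / (2*5) mod 19 = 15
x3 = s^2 - 2 x1 mod 19 = 15^2 - 2*14 = 7
y3 = s (x1 - x3) - y1 mod 19 = 15 * (14 - 7) - 5 = 5

2P = (7, 5)


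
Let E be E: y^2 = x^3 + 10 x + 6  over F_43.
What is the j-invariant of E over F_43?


Delta = -16(4 a^3 + 27 b^2) mod 43 = 41
-1728 * (4 a)^3 = -1728 * (4*10)^3 mod 43 = 1
j = 1 * 41^(-1) mod 43 = 21

j = 21 (mod 43)


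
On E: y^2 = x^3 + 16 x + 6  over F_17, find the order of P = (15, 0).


Compute successive multiples of P until we hit O:
  1P = (15, 0)
  2P = O

ord(P) = 2


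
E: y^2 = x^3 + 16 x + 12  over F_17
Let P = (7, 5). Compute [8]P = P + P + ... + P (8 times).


k = 8 = 1000_2 (binary, LSB first: 0001)
Double-and-add from P = (7, 5):
  bit 0 = 0: acc unchanged = O
  bit 1 = 0: acc unchanged = O
  bit 2 = 0: acc unchanged = O
  bit 3 = 1: acc = O + (6, 16) = (6, 16)

8P = (6, 16)


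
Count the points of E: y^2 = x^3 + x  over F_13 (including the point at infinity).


For each x in F_13, count y with y^2 = x^3 + 1 x + 0 mod 13:
  x = 0: RHS = 0, y in [0]  -> 1 point(s)
  x = 2: RHS = 10, y in [6, 7]  -> 2 point(s)
  x = 3: RHS = 4, y in [2, 11]  -> 2 point(s)
  x = 4: RHS = 3, y in [4, 9]  -> 2 point(s)
  x = 5: RHS = 0, y in [0]  -> 1 point(s)
  x = 6: RHS = 1, y in [1, 12]  -> 2 point(s)
  x = 7: RHS = 12, y in [5, 8]  -> 2 point(s)
  x = 8: RHS = 0, y in [0]  -> 1 point(s)
  x = 9: RHS = 10, y in [6, 7]  -> 2 point(s)
  x = 10: RHS = 9, y in [3, 10]  -> 2 point(s)
  x = 11: RHS = 3, y in [4, 9]  -> 2 point(s)
Affine points: 19. Add the point at infinity: total = 20.

#E(F_13) = 20


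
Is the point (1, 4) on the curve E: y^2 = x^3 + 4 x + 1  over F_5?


Check whether y^2 = x^3 + 4 x + 1 (mod 5) for (x, y) = (1, 4).
LHS: y^2 = 4^2 mod 5 = 1
RHS: x^3 + 4 x + 1 = 1^3 + 4*1 + 1 mod 5 = 1
LHS = RHS

Yes, on the curve


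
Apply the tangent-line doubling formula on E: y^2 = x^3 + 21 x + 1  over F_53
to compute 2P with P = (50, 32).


Doubling: s = (3 x1^2 + a) / (2 y1)
s = (3*50^2 + 21) / (2*32) mod 53 = 14
x3 = s^2 - 2 x1 mod 53 = 14^2 - 2*50 = 43
y3 = s (x1 - x3) - y1 mod 53 = 14 * (50 - 43) - 32 = 13

2P = (43, 13)


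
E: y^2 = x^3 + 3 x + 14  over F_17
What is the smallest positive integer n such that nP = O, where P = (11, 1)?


Compute successive multiples of P until we hit O:
  1P = (11, 1)
  2P = (11, 16)
  3P = O

ord(P) = 3


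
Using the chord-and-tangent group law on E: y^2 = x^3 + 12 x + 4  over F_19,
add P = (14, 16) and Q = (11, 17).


P != Q, so use the chord formula.
s = (y2 - y1) / (x2 - x1) = (1) / (16) mod 19 = 6
x3 = s^2 - x1 - x2 mod 19 = 6^2 - 14 - 11 = 11
y3 = s (x1 - x3) - y1 mod 19 = 6 * (14 - 11) - 16 = 2

P + Q = (11, 2)


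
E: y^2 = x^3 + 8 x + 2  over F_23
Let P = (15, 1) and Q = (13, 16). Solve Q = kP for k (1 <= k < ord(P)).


Enumerate multiples of P until we hit Q = (13, 16):
  1P = (15, 1)
  2P = (11, 8)
  3P = (13, 7)
  4P = (4, 12)
  5P = (5, 12)
  6P = (21, 1)
  7P = (10, 22)
  8P = (0, 5)
  9P = (14, 11)
  10P = (2, 7)
  11P = (22, 4)
  12P = (12, 20)
  13P = (8, 16)
  14P = (6, 6)
  15P = (6, 17)
  16P = (8, 7)
  17P = (12, 3)
  18P = (22, 19)
  19P = (2, 16)
  20P = (14, 12)
  21P = (0, 18)
  22P = (10, 1)
  23P = (21, 22)
  24P = (5, 11)
  25P = (4, 11)
  26P = (13, 16)
Match found at i = 26.

k = 26


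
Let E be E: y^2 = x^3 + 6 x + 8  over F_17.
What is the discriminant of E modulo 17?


4 a^3 + 27 b^2 = 4*6^3 + 27*8^2 = 864 + 1728 = 2592
Delta = -16 * (2592) = -41472
Delta mod 17 = 8

Delta = 8 (mod 17)


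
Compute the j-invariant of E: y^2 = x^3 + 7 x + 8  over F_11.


Delta = -16(4 a^3 + 27 b^2) mod 11 = 10
-1728 * (4 a)^3 = -1728 * (4*7)^3 mod 11 = 4
j = 4 * 10^(-1) mod 11 = 7

j = 7 (mod 11)


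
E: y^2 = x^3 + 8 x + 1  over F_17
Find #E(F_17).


For each x in F_17, count y with y^2 = x^3 + 8 x + 1 mod 17:
  x = 0: RHS = 1, y in [1, 16]  -> 2 point(s)
  x = 2: RHS = 8, y in [5, 12]  -> 2 point(s)
  x = 3: RHS = 1, y in [1, 16]  -> 2 point(s)
  x = 5: RHS = 13, y in [8, 9]  -> 2 point(s)
  x = 7: RHS = 9, y in [3, 14]  -> 2 point(s)
  x = 8: RHS = 16, y in [4, 13]  -> 2 point(s)
  x = 11: RHS = 9, y in [3, 14]  -> 2 point(s)
  x = 14: RHS = 1, y in [1, 16]  -> 2 point(s)
  x = 16: RHS = 9, y in [3, 14]  -> 2 point(s)
Affine points: 18. Add the point at infinity: total = 19.

#E(F_17) = 19


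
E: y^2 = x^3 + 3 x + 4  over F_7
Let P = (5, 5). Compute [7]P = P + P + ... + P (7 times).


k = 7 = 111_2 (binary, LSB first: 111)
Double-and-add from P = (5, 5):
  bit 0 = 1: acc = O + (5, 5) = (5, 5)
  bit 1 = 1: acc = (5, 5) + (1, 1) = (2, 5)
  bit 2 = 1: acc = (2, 5) + (0, 2) = (2, 2)

7P = (2, 2)


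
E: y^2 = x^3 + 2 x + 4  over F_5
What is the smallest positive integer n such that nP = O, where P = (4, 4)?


Compute successive multiples of P until we hit O:
  1P = (4, 4)
  2P = (2, 1)
  3P = (0, 2)
  4P = (0, 3)
  5P = (2, 4)
  6P = (4, 1)
  7P = O

ord(P) = 7


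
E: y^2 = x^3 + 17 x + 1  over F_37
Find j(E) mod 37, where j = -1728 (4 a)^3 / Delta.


Delta = -16(4 a^3 + 27 b^2) mod 37 = 6
-1728 * (4 a)^3 = -1728 * (4*17)^3 mod 37 = 29
j = 29 * 6^(-1) mod 37 = 11

j = 11 (mod 37)


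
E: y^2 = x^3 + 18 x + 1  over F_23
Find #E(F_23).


For each x in F_23, count y with y^2 = x^3 + 18 x + 1 mod 23:
  x = 0: RHS = 1, y in [1, 22]  -> 2 point(s)
  x = 3: RHS = 13, y in [6, 17]  -> 2 point(s)
  x = 5: RHS = 9, y in [3, 20]  -> 2 point(s)
  x = 6: RHS = 3, y in [7, 16]  -> 2 point(s)
  x = 8: RHS = 13, y in [6, 17]  -> 2 point(s)
  x = 9: RHS = 18, y in [8, 15]  -> 2 point(s)
  x = 10: RHS = 8, y in [10, 13]  -> 2 point(s)
  x = 11: RHS = 12, y in [9, 14]  -> 2 point(s)
  x = 12: RHS = 13, y in [6, 17]  -> 2 point(s)
  x = 15: RHS = 12, y in [9, 14]  -> 2 point(s)
  x = 18: RHS = 16, y in [4, 19]  -> 2 point(s)
  x = 19: RHS = 3, y in [7, 16]  -> 2 point(s)
  x = 20: RHS = 12, y in [9, 14]  -> 2 point(s)
  x = 21: RHS = 3, y in [7, 16]  -> 2 point(s)
Affine points: 28. Add the point at infinity: total = 29.

#E(F_23) = 29


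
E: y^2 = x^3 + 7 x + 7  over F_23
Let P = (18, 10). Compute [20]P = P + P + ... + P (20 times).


k = 20 = 10100_2 (binary, LSB first: 00101)
Double-and-add from P = (18, 10):
  bit 0 = 0: acc unchanged = O
  bit 1 = 0: acc unchanged = O
  bit 2 = 1: acc = O + (17, 18) = (17, 18)
  bit 3 = 0: acc unchanged = (17, 18)
  bit 4 = 1: acc = (17, 18) + (11, 9) = (3, 3)

20P = (3, 3)


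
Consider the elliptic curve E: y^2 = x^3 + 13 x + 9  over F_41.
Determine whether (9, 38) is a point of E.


Check whether y^2 = x^3 + 13 x + 9 (mod 41) for (x, y) = (9, 38).
LHS: y^2 = 38^2 mod 41 = 9
RHS: x^3 + 13 x + 9 = 9^3 + 13*9 + 9 mod 41 = 35
LHS != RHS

No, not on the curve


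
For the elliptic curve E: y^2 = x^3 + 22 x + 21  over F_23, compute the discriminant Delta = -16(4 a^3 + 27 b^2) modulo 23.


4 a^3 + 27 b^2 = 4*22^3 + 27*21^2 = 42592 + 11907 = 54499
Delta = -16 * (54499) = -871984
Delta mod 23 = 15

Delta = 15 (mod 23)


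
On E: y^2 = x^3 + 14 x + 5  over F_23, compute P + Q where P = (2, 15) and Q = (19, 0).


P != Q, so use the chord formula.
s = (y2 - y1) / (x2 - x1) = (8) / (17) mod 23 = 14
x3 = s^2 - x1 - x2 mod 23 = 14^2 - 2 - 19 = 14
y3 = s (x1 - x3) - y1 mod 23 = 14 * (2 - 14) - 15 = 1

P + Q = (14, 1)


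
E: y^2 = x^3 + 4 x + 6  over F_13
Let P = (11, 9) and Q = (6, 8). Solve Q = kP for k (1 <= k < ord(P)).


Enumerate multiples of P until we hit Q = (6, 8):
  1P = (11, 9)
  2P = (8, 11)
  3P = (6, 5)
  4P = (6, 8)
Match found at i = 4.

k = 4


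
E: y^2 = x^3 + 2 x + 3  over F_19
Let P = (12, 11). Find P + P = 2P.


Doubling: s = (3 x1^2 + a) / (2 y1)
s = (3*12^2 + 2) / (2*11) mod 19 = 18
x3 = s^2 - 2 x1 mod 19 = 18^2 - 2*12 = 15
y3 = s (x1 - x3) - y1 mod 19 = 18 * (12 - 15) - 11 = 11

2P = (15, 11)


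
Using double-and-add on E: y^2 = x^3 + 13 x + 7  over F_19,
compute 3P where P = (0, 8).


k = 3 = 11_2 (binary, LSB first: 11)
Double-and-add from P = (0, 8):
  bit 0 = 1: acc = O + (0, 8) = (0, 8)
  bit 1 = 1: acc = (0, 8) + (4, 3) = (13, 13)

3P = (13, 13)


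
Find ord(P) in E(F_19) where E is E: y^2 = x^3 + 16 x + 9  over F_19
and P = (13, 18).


Compute successive multiples of P until we hit O:
  1P = (13, 18)
  2P = (18, 7)
  3P = (5, 10)
  4P = (2, 12)
  5P = (1, 11)
  6P = (6, 13)
  7P = (4, 2)
  8P = (0, 3)
  ... (continuing to 19P)
  19P = O

ord(P) = 19


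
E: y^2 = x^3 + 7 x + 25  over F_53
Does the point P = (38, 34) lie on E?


Check whether y^2 = x^3 + 7 x + 25 (mod 53) for (x, y) = (38, 34).
LHS: y^2 = 34^2 mod 53 = 43
RHS: x^3 + 7 x + 25 = 38^3 + 7*38 + 25 mod 53 = 43
LHS = RHS

Yes, on the curve


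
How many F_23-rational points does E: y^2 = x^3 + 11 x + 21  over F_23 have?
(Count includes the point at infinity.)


For each x in F_23, count y with y^2 = x^3 + 11 x + 21 mod 23:
  x = 3: RHS = 12, y in [9, 14]  -> 2 point(s)
  x = 6: RHS = 4, y in [2, 21]  -> 2 point(s)
  x = 7: RHS = 4, y in [2, 21]  -> 2 point(s)
  x = 8: RHS = 0, y in [0]  -> 1 point(s)
  x = 10: RHS = 4, y in [2, 21]  -> 2 point(s)
  x = 11: RHS = 1, y in [1, 22]  -> 2 point(s)
  x = 12: RHS = 18, y in [8, 15]  -> 2 point(s)
  x = 18: RHS = 2, y in [5, 18]  -> 2 point(s)
  x = 22: RHS = 9, y in [3, 20]  -> 2 point(s)
Affine points: 17. Add the point at infinity: total = 18.

#E(F_23) = 18


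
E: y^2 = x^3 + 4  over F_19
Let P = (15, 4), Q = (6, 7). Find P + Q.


P != Q, so use the chord formula.
s = (y2 - y1) / (x2 - x1) = (3) / (10) mod 19 = 6
x3 = s^2 - x1 - x2 mod 19 = 6^2 - 15 - 6 = 15
y3 = s (x1 - x3) - y1 mod 19 = 6 * (15 - 15) - 4 = 15

P + Q = (15, 15)


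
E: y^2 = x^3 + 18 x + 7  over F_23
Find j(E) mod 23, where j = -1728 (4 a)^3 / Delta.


Delta = -16(4 a^3 + 27 b^2) mod 23 = 11
-1728 * (4 a)^3 = -1728 * (4*18)^3 mod 23 = 11
j = 11 * 11^(-1) mod 23 = 1

j = 1 (mod 23)


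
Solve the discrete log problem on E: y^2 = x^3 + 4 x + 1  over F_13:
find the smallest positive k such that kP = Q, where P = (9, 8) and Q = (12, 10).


Enumerate multiples of P until we hit Q = (12, 10):
  1P = (9, 8)
  2P = (8, 5)
  3P = (5, 4)
  4P = (0, 1)
  5P = (3, 1)
  6P = (2, 11)
  7P = (12, 10)
Match found at i = 7.

k = 7


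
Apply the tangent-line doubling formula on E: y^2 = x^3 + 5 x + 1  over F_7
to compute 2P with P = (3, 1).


Doubling: s = (3 x1^2 + a) / (2 y1)
s = (3*3^2 + 5) / (2*1) mod 7 = 2
x3 = s^2 - 2 x1 mod 7 = 2^2 - 2*3 = 5
y3 = s (x1 - x3) - y1 mod 7 = 2 * (3 - 5) - 1 = 2

2P = (5, 2)


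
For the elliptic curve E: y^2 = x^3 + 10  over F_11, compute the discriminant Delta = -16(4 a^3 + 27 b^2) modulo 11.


4 a^3 + 27 b^2 = 4*0^3 + 27*10^2 = 0 + 2700 = 2700
Delta = -16 * (2700) = -43200
Delta mod 11 = 8

Delta = 8 (mod 11)


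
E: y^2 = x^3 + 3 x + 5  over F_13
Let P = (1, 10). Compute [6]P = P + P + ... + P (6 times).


k = 6 = 110_2 (binary, LSB first: 011)
Double-and-add from P = (1, 10):
  bit 0 = 0: acc unchanged = O
  bit 1 = 1: acc = O + (12, 1) = (12, 1)
  bit 2 = 1: acc = (12, 1) + (11, 2) = (4, 4)

6P = (4, 4)


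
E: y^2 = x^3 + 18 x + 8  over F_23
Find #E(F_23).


For each x in F_23, count y with y^2 = x^3 + 18 x + 8 mod 23:
  x = 0: RHS = 8, y in [10, 13]  -> 2 point(s)
  x = 1: RHS = 4, y in [2, 21]  -> 2 point(s)
  x = 2: RHS = 6, y in [11, 12]  -> 2 point(s)
  x = 4: RHS = 6, y in [11, 12]  -> 2 point(s)
  x = 5: RHS = 16, y in [4, 19]  -> 2 point(s)
  x = 9: RHS = 2, y in [5, 18]  -> 2 point(s)
  x = 13: RHS = 1, y in [1, 22]  -> 2 point(s)
  x = 17: RHS = 6, y in [11, 12]  -> 2 point(s)
  x = 18: RHS = 0, y in [0]  -> 1 point(s)
  x = 22: RHS = 12, y in [9, 14]  -> 2 point(s)
Affine points: 19. Add the point at infinity: total = 20.

#E(F_23) = 20


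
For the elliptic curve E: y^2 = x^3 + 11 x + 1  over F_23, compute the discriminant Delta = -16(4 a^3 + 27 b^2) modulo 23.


4 a^3 + 27 b^2 = 4*11^3 + 27*1^2 = 5324 + 27 = 5351
Delta = -16 * (5351) = -85616
Delta mod 23 = 13

Delta = 13 (mod 23)


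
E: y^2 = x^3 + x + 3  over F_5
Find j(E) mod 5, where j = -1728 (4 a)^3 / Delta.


Delta = -16(4 a^3 + 27 b^2) mod 5 = 3
-1728 * (4 a)^3 = -1728 * (4*1)^3 mod 5 = 3
j = 3 * 3^(-1) mod 5 = 1

j = 1 (mod 5)


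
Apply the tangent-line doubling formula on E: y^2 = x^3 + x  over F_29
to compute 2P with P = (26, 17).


Doubling: s = (3 x1^2 + a) / (2 y1)
s = (3*26^2 + 1) / (2*17) mod 29 = 23
x3 = s^2 - 2 x1 mod 29 = 23^2 - 2*26 = 13
y3 = s (x1 - x3) - y1 mod 29 = 23 * (26 - 13) - 17 = 21

2P = (13, 21)


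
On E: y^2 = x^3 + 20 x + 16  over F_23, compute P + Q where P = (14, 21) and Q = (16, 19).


P != Q, so use the chord formula.
s = (y2 - y1) / (x2 - x1) = (21) / (2) mod 23 = 22
x3 = s^2 - x1 - x2 mod 23 = 22^2 - 14 - 16 = 17
y3 = s (x1 - x3) - y1 mod 23 = 22 * (14 - 17) - 21 = 5

P + Q = (17, 5)


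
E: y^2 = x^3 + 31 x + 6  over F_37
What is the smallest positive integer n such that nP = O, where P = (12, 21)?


Compute successive multiples of P until we hit O:
  1P = (12, 21)
  2P = (23, 26)
  3P = (23, 11)
  4P = (12, 16)
  5P = O

ord(P) = 5


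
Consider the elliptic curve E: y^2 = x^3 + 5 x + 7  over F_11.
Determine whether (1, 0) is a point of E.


Check whether y^2 = x^3 + 5 x + 7 (mod 11) for (x, y) = (1, 0).
LHS: y^2 = 0^2 mod 11 = 0
RHS: x^3 + 5 x + 7 = 1^3 + 5*1 + 7 mod 11 = 2
LHS != RHS

No, not on the curve


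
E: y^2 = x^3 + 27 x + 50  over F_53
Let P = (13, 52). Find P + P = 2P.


Doubling: s = (3 x1^2 + a) / (2 y1)
s = (3*13^2 + 27) / (2*52) mod 53 = 51
x3 = s^2 - 2 x1 mod 53 = 51^2 - 2*13 = 31
y3 = s (x1 - x3) - y1 mod 53 = 51 * (13 - 31) - 52 = 37

2P = (31, 37)


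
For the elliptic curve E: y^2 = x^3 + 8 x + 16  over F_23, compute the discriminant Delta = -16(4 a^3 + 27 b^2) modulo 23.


4 a^3 + 27 b^2 = 4*8^3 + 27*16^2 = 2048 + 6912 = 8960
Delta = -16 * (8960) = -143360
Delta mod 23 = 22

Delta = 22 (mod 23)


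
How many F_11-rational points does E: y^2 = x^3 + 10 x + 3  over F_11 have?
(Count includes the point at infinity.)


For each x in F_11, count y with y^2 = x^3 + 10 x + 3 mod 11:
  x = 0: RHS = 3, y in [5, 6]  -> 2 point(s)
  x = 1: RHS = 3, y in [5, 6]  -> 2 point(s)
  x = 2: RHS = 9, y in [3, 8]  -> 2 point(s)
  x = 3: RHS = 5, y in [4, 7]  -> 2 point(s)
  x = 6: RHS = 4, y in [2, 9]  -> 2 point(s)
  x = 7: RHS = 9, y in [3, 8]  -> 2 point(s)
  x = 8: RHS = 1, y in [1, 10]  -> 2 point(s)
  x = 10: RHS = 3, y in [5, 6]  -> 2 point(s)
Affine points: 16. Add the point at infinity: total = 17.

#E(F_11) = 17
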